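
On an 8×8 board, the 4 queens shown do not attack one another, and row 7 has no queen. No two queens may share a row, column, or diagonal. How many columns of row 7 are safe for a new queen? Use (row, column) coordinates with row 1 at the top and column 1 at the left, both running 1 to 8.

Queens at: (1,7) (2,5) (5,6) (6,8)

(1,7) attacks row 7 at column 7 and diagonals 1.
(2,5) attacks row 7 at column 5.
(5,6) attacks row 7 at column 6 and diagonals 4, 8.
(6,8) attacks row 7 at column 8 and diagonals 7.
Attacked columns: {1, 4, 5, 6, 7, 8}. Safe: {2, 3}.

2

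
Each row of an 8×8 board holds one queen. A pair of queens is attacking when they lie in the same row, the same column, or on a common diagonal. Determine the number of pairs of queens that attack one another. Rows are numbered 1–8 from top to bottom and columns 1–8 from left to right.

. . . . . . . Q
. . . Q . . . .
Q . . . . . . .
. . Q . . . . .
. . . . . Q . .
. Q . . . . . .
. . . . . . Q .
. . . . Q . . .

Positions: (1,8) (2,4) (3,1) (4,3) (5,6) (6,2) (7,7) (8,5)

0

All columns are distinct and no two queens satisfy |Δrow| = |Δcol|, so no pair attacks.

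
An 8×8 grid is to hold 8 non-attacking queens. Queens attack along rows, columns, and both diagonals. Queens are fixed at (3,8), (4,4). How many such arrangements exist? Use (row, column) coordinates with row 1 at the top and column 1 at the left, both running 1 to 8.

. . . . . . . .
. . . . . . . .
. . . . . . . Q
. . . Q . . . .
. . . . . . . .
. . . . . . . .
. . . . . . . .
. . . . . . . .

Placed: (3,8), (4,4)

Branch on row 1: col 2 → 0; col 3 → 1; col 5 → 2.
Sum: 0 + 1 + 2 = 3.

3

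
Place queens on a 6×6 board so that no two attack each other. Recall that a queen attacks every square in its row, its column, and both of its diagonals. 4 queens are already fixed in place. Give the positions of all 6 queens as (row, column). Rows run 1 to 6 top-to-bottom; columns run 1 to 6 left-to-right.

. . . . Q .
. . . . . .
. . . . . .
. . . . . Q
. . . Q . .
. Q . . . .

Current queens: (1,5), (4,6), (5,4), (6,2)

(1,5) (2,3) (3,1) (4,6) (5,4) (6,2)

Row 2: attacked by (1,5)→{4,5,6}; (4,6)→{4,6}; (5,4)→{1,4}; (6,2)→{2,6}. Safe: 3. Place at column 3.
Row 3: attacked by (1,5)→{3,5}; (2,3)→{2,3,4}; (4,6)→{5,6}; (5,4)→{2,4,6}; (6,2)→{2,5}. Safe: 1. Place at column 1.
Columns [5, 3, 1, 6, 4, 2], r−c [-4, -1, 2, -2, 1, 4], r+c [6, 5, 4, 10, 9, 8] are all distinct, so no two queens attack.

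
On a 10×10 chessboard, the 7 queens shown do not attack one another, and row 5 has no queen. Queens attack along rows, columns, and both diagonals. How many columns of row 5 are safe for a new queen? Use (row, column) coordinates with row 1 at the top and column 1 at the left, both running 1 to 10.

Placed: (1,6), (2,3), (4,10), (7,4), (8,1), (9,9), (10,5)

(1,6) attacks row 5 at column 6 and diagonals 2, 10.
(2,3) attacks row 5 at column 3 and diagonals 6.
(4,10) attacks row 5 at column 10 and diagonals 9.
(7,4) attacks row 5 at column 4 and diagonals 2, 6.
(8,1) attacks row 5 at column 1 and diagonals 4.
(9,9) attacks row 5 at column 9 and diagonals 5.
(10,5) attacks row 5 at column 5 and diagonals 10.
Attacked columns: {1, 2, 3, 4, 5, 6, 9, 10}. Safe: {7, 8}.

2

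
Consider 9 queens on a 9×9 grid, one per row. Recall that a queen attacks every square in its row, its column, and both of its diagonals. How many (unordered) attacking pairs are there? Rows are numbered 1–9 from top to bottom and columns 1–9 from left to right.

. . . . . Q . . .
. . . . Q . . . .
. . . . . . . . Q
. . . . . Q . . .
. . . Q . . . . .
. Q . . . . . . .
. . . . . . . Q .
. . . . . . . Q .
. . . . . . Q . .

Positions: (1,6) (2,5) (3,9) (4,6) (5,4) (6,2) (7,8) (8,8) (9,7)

Same column: (1,6)–(4,6) (column 6); (7,8)–(8,8) (column 8).
Same diagonal: (1,6)–(2,5) (|1−2| = |6−5| = 1); (8,8)–(9,7) (|8−9| = |8−7| = 1).
Total attacking pairs: 4.

4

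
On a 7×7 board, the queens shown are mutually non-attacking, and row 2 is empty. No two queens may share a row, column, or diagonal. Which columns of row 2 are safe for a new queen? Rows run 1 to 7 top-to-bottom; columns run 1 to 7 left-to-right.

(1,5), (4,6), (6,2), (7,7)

(1,5) attacks row 2 at column 5 and diagonals 4, 6.
(4,6) attacks row 2 at column 6 and diagonals 4.
(6,2) attacks row 2 at column 2 and diagonals 6.
(7,7) attacks row 2 at column 7 and diagonals 2.
Attacked columns: {2, 4, 5, 6, 7}. Safe: {1, 3}.

columns 1, 3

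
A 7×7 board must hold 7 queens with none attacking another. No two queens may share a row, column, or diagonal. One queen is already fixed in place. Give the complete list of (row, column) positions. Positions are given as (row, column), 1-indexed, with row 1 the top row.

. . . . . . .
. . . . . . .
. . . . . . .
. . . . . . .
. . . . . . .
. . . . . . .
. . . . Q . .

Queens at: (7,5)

Row 1: attacked by (7,5)→{5}. Safe: 1, 2, 3, 4, 6, 7. Place at column 3.
Row 2: attacked by (1,3)→{2,3,4}; (7,5)→{5}. Safe: 1, 6, 7. Place at column 1.
Row 3: attacked by (1,3)→{1,3,5}; (2,1)→{1,2}; (7,5)→{1,5}. Safe: 4, 6, 7. Place at column 6.
Row 4: attacked by (1,3)→{3,6}; (2,1)→{1,3}; (3,6)→{5,6,7}; (7,5)→{2,5}. Safe: 4. Place at column 4.
Row 5: attacked by (1,3)→{3,7}; (2,1)→{1,4}; (3,6)→{4,6}; (4,4)→{3,4,5}; (7,5)→{3,5,7}. Safe: 2. Place at column 2.
Row 6: attacked by (1,3)→{3}; (2,1)→{1,5}; (3,6)→{3,6}; (4,4)→{2,4,6}; (5,2)→{1,2,3}; (7,5)→{4,5,6}. Safe: 7. Place at column 7.
Columns [3, 1, 6, 4, 2, 7, 5], r−c [-2, 1, -3, 0, 3, -1, 2], r+c [4, 3, 9, 8, 7, 13, 12] are all distinct, so no two queens attack.

(1,3) (2,1) (3,6) (4,4) (5,2) (6,7) (7,5)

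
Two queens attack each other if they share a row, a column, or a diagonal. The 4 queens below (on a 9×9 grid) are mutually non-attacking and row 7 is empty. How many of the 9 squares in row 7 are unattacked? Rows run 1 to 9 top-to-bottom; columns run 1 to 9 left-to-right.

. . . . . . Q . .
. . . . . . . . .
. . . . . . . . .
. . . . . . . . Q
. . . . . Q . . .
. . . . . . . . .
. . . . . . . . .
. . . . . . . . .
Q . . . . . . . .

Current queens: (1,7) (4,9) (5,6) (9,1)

(1,7) attacks row 7 at column 7 and diagonals 1.
(4,9) attacks row 7 at column 9 and diagonals 6.
(5,6) attacks row 7 at column 6 and diagonals 4, 8.
(9,1) attacks row 7 at column 1 and diagonals 3.
Attacked columns: {1, 3, 4, 6, 7, 8, 9}. Safe: {2, 5}.

2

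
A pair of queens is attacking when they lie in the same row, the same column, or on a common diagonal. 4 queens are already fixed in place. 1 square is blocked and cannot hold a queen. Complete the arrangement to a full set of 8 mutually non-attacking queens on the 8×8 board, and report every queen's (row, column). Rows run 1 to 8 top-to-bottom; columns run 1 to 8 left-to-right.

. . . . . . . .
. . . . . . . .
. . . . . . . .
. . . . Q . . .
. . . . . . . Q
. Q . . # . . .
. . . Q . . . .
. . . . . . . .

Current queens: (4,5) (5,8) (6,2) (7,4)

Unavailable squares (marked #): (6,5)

(1,3) (2,1) (3,7) (4,5) (5,8) (6,2) (7,4) (8,6)

Row 1: attacked by (4,5)→{2,5,8}; (5,8)→{4,8}; (6,2)→{2,7}; (7,4)→{4}. Safe: 1, 3, 6. Place at column 3.
Row 2: attacked by (1,3)→{2,3,4}; (4,5)→{3,5,7}; (5,8)→{5,8}; (6,2)→{2,6}; (7,4)→{4}. Safe: 1. Place at column 1.
Row 3: attacked by (1,3)→{1,3,5}; (2,1)→{1,2}; (4,5)→{4,5,6}; (5,8)→{6,8}; (6,2)→{2,5}; (7,4)→{4,8}. Safe: 7. Place at column 7.
Row 8: attacked by (1,3)→{3}; (2,1)→{1,7}; (3,7)→{2,7}; (4,5)→{1,5}; (5,8)→{5,8}; (6,2)→{2,4}; (7,4)→{3,4,5}. Safe: 6. Place at column 6.
Columns [3, 1, 7, 5, 8, 2, 4, 6], r−c [-2, 1, -4, -1, -3, 4, 3, 2], r+c [4, 3, 10, 9, 13, 8, 11, 14] are all distinct, so no two queens attack.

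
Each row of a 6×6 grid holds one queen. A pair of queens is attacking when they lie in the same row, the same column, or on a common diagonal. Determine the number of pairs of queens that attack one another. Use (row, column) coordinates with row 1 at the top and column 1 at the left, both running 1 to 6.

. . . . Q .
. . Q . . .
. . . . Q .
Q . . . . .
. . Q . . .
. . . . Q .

6

Same column: (1,5)–(3,5) (column 5); (1,5)–(6,5) (column 5); (2,3)–(5,3) (column 3); (3,5)–(6,5) (column 5).
Same diagonal: (2,3)–(4,1) (|2−4| = |3−1| = 2); (3,5)–(5,3) (|3−5| = |5−3| = 2).
Total attacking pairs: 6.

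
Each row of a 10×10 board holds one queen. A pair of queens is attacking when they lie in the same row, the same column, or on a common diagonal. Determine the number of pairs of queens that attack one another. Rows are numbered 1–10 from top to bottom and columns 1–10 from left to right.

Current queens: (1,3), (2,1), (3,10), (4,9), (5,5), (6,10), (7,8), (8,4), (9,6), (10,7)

4

Same column: (3,10)–(6,10) (column 10).
Same diagonal: (3,10)–(4,9) (|3−4| = |10−9| = 1); (7,8)–(9,6) (|7−9| = |8−6| = 2); (9,6)–(10,7) (|9−10| = |6−7| = 1).
Total attacking pairs: 4.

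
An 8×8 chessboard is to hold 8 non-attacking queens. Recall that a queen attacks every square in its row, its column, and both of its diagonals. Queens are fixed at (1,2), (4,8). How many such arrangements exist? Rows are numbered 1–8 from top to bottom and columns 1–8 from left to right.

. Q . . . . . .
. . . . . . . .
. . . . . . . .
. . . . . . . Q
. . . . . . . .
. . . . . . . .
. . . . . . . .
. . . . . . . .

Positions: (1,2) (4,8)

Branch on row 2: col 4 → 1; col 5 → 0; col 7 → 1.
Sum: 1 + 0 + 1 = 2.

2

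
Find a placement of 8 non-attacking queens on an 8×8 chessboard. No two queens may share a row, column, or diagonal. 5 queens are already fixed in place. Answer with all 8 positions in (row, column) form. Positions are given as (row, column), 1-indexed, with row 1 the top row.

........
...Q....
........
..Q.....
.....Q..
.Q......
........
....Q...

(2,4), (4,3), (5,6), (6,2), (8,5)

(1,8) (2,4) (3,1) (4,3) (5,6) (6,2) (7,7) (8,5)

Row 1: attacked by (2,4)→{3,4,5}; (4,3)→{3,6}; (5,6)→{2,6}; (6,2)→{2,7}; (8,5)→{5}. Safe: 1, 8. Place at column 8.
Row 3: attacked by (1,8)→{6,8}; (2,4)→{3,4,5}; (4,3)→{2,3,4}; (5,6)→{4,6,8}; (6,2)→{2,5}; (8,5)→{5}. Safe: 1, 7. Place at column 1.
Row 7: attacked by (1,8)→{2,8}; (2,4)→{4}; (3,1)→{1,5}; (4,3)→{3,6}; (5,6)→{4,6,8}; (6,2)→{1,2,3}; (8,5)→{4,5,6}. Safe: 7. Place at column 7.
Columns [8, 4, 1, 3, 6, 2, 7, 5], r−c [-7, -2, 2, 1, -1, 4, 0, 3], r+c [9, 6, 4, 7, 11, 8, 14, 13] are all distinct, so no two queens attack.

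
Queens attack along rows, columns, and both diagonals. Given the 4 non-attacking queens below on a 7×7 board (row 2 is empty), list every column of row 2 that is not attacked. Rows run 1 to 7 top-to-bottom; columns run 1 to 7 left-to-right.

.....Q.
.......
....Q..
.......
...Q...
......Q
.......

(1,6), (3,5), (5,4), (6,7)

(1,6) attacks row 2 at column 6 and diagonals 5, 7.
(3,5) attacks row 2 at column 5 and diagonals 4, 6.
(5,4) attacks row 2 at column 4 and diagonals 1, 7.
(6,7) attacks row 2 at column 7 and diagonals 3.
Attacked columns: {1, 3, 4, 5, 6, 7}. Safe: {2}.

columns 2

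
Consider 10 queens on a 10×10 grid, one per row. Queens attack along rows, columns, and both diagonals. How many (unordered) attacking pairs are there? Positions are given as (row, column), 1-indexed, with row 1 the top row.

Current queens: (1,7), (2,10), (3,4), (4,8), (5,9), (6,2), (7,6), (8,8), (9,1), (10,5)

Same column: (4,8)–(8,8) (column 8).
Same diagonal: (1,7)–(6,2) (|1−6| = |7−2| = 5); (2,10)–(4,8) (|2−4| = |10−8| = 2); (4,8)–(5,9) (|4−5| = |8−9| = 1).
Total attacking pairs: 4.

4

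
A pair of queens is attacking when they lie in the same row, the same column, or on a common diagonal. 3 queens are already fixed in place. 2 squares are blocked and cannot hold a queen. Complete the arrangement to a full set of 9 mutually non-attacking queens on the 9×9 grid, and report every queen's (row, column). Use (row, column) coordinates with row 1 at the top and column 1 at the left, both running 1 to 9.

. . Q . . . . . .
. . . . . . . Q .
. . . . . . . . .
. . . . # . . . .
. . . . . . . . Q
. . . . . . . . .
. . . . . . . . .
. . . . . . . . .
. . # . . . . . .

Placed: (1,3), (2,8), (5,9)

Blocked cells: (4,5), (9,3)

Row 3: attacked by (1,3)→{1,3,5}; (2,8)→{7,8,9}; (5,9)→{7,9}. Safe: 2, 4, 6. Place at column 4.
Row 4: attacked by (1,3)→{3,6}; (2,8)→{6,8}; (3,4)→{3,4,5}; (5,9)→{8,9}. Blocked: 5. Safe: 1, 2, 7. Place at column 7.
Row 6: attacked by (1,3)→{3,8}; (2,8)→{4,8}; (3,4)→{1,4,7}; (4,7)→{5,7,9}; (5,9)→{8,9}. Safe: 2, 6. Place at column 2.
Row 7: attacked by (1,3)→{3,9}; (2,8)→{3,8}; (3,4)→{4,8}; (4,7)→{4,7}; (5,9)→{7,9}; (6,2)→{1,2,3}. Safe: 5, 6. Place at column 5.
Row 8: attacked by (1,3)→{3}; (2,8)→{2,8}; (3,4)→{4,9}; (4,7)→{3,7}; (5,9)→{6,9}; (6,2)→{2,4}; (7,5)→{4,5,6}. Safe: 1. Place at column 1.
Row 9: attacked by (1,3)→{3}; (2,8)→{1,8}; (3,4)→{4}; (4,7)→{2,7}; (5,9)→{5,9}; (6,2)→{2,5}; (7,5)→{3,5,7}; (8,1)→{1,2}. Blocked: 3. Safe: 6. Place at column 6.
Columns [3, 8, 4, 7, 9, 2, 5, 1, 6], r−c [-2, -6, -1, -3, -4, 4, 2, 7, 3], r+c [4, 10, 7, 11, 14, 8, 12, 9, 15] are all distinct, so no two queens attack.

(1,3) (2,8) (3,4) (4,7) (5,9) (6,2) (7,5) (8,1) (9,6)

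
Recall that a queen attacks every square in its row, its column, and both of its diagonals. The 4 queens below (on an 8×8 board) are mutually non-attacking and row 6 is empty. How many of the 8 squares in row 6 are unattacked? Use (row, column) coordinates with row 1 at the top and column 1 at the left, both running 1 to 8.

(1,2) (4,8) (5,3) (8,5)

1

(1,2) attacks row 6 at column 2 and diagonals 7.
(4,8) attacks row 6 at column 8 and diagonals 6.
(5,3) attacks row 6 at column 3 and diagonals 2, 4.
(8,5) attacks row 6 at column 5 and diagonals 3, 7.
Attacked columns: {2, 3, 4, 5, 6, 7, 8}. Safe: {1}.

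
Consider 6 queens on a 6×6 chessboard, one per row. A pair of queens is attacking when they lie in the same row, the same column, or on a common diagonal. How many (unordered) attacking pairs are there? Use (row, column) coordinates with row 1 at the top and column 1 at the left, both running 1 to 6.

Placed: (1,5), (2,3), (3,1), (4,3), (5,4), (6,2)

2

Same column: (2,3)–(4,3) (column 3).
Same diagonal: (4,3)–(5,4) (|4−5| = |3−4| = 1).
Total attacking pairs: 2.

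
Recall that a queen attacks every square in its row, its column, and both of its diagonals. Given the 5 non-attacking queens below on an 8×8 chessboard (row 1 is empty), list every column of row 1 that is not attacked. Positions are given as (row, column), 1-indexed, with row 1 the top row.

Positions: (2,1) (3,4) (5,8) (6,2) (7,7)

columns 3, 5

(2,1) attacks row 1 at column 1 and diagonals 2.
(3,4) attacks row 1 at column 4 and diagonals 2, 6.
(5,8) attacks row 1 at column 8 and diagonals 4.
(6,2) attacks row 1 at column 2 and diagonals 7.
(7,7) attacks row 1 at column 7 and diagonals 1.
Attacked columns: {1, 2, 4, 6, 7, 8}. Safe: {3, 5}.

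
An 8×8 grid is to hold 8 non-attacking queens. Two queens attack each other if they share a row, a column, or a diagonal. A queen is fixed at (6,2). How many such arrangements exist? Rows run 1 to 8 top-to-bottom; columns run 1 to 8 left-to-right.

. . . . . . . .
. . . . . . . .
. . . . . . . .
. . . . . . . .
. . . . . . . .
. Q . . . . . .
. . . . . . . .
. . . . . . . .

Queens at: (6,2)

14

Branch on row 1: col 1 → 1; col 3 → 2; col 4 → 3; col 5 → 3; col 6 → 4; col 8 → 1.
Sum: 1 + 2 + 3 + 3 + 4 + 1 = 14.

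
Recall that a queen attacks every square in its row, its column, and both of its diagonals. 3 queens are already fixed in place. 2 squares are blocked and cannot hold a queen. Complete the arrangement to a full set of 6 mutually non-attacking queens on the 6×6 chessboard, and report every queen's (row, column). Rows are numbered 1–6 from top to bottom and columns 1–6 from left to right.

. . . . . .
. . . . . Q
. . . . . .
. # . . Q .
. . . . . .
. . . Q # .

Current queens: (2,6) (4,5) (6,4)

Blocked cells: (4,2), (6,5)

(1,3) (2,6) (3,2) (4,5) (5,1) (6,4)

Row 1: attacked by (2,6)→{5,6}; (4,5)→{2,5}; (6,4)→{4}. Safe: 1, 3. Place at column 3.
Row 3: attacked by (1,3)→{1,3,5}; (2,6)→{5,6}; (4,5)→{4,5,6}; (6,4)→{1,4}. Safe: 2. Place at column 2.
Row 5: attacked by (1,3)→{3}; (2,6)→{3,6}; (3,2)→{2,4}; (4,5)→{4,5,6}; (6,4)→{3,4,5}. Safe: 1. Place at column 1.
Columns [3, 6, 2, 5, 1, 4], r−c [-2, -4, 1, -1, 4, 2], r+c [4, 8, 5, 9, 6, 10] are all distinct, so no two queens attack.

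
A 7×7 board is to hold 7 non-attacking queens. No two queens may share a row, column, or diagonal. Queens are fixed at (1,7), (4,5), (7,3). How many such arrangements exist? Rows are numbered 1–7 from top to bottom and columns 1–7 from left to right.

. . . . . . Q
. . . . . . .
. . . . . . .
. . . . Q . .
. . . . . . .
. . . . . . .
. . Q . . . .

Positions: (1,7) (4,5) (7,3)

Branch on row 2: col 1 → 0; col 2 → 0; col 4 → 1.
Sum: 0 + 0 + 1 = 1.

1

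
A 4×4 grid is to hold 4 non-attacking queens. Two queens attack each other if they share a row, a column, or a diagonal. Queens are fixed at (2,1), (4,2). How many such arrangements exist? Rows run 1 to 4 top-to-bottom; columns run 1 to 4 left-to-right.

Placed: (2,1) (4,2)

1

Branch on row 1: col 3 → 1; col 4 → 0.
Sum: 1 + 0 = 1.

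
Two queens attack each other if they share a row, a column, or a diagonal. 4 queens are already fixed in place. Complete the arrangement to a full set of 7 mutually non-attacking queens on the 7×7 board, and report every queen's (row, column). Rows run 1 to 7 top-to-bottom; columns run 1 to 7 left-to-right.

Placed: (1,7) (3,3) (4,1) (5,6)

(1,7) (2,5) (3,3) (4,1) (5,6) (6,4) (7,2)

Row 2: attacked by (1,7)→{6,7}; (3,3)→{2,3,4}; (4,1)→{1,3}; (5,6)→{3,6}. Safe: 5. Place at column 5.
Row 6: attacked by (1,7)→{2,7}; (2,5)→{1,5}; (3,3)→{3,6}; (4,1)→{1,3}; (5,6)→{5,6,7}. Safe: 4. Place at column 4.
Row 7: attacked by (1,7)→{1,7}; (2,5)→{5}; (3,3)→{3,7}; (4,1)→{1,4}; (5,6)→{4,6}; (6,4)→{3,4,5}. Safe: 2. Place at column 2.
Columns [7, 5, 3, 1, 6, 4, 2], r−c [-6, -3, 0, 3, -1, 2, 5], r+c [8, 7, 6, 5, 11, 10, 9] are all distinct, so no two queens attack.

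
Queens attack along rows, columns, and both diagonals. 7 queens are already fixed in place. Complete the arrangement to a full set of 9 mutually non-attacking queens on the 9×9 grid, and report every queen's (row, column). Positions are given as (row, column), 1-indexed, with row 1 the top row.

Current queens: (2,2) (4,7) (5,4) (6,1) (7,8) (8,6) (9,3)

(1,9) (2,2) (3,5) (4,7) (5,4) (6,1) (7,8) (8,6) (9,3)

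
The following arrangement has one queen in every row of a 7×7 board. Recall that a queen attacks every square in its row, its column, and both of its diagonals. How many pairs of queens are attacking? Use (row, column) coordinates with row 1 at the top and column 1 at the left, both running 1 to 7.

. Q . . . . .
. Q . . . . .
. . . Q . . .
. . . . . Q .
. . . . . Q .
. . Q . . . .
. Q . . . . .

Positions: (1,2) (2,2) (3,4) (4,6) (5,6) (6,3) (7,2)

8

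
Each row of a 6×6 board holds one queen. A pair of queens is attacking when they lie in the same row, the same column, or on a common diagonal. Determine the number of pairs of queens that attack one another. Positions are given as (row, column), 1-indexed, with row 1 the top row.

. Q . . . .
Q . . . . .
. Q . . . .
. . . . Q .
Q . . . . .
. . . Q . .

Same column: (1,2)–(3,2) (column 2); (2,1)–(5,1) (column 1).
Same diagonal: (1,2)–(2,1) (|1−2| = |2−1| = 1); (1,2)–(4,5) (|1−4| = |2−5| = 3); (2,1)–(3,2) (|2−3| = |1−2| = 1).
Total attacking pairs: 5.

5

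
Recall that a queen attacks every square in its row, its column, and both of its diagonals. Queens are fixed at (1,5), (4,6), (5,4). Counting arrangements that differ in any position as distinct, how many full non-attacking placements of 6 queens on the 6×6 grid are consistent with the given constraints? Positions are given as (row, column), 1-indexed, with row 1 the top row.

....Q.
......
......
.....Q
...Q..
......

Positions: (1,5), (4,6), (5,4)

Branch on row 2: col 2 → 0; col 3 → 1.
Sum: 0 + 1 = 1.

1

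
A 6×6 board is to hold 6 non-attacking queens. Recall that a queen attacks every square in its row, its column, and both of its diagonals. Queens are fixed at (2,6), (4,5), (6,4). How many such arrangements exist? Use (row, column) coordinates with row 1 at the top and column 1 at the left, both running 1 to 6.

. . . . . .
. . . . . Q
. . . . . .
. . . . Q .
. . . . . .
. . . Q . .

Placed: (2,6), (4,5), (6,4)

1

Branch on row 1: col 1 → 0; col 3 → 1.
Sum: 0 + 1 = 1.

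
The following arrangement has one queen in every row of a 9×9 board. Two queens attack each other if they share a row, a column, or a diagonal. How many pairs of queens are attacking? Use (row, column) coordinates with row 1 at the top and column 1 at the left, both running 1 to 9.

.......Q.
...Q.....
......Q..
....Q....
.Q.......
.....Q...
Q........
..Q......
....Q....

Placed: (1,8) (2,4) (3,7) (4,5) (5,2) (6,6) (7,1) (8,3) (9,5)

2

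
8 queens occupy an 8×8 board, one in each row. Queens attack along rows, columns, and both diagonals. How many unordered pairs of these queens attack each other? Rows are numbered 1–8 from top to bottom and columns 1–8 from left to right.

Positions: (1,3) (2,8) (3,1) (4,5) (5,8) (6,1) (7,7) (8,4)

3

Same column: (2,8)–(5,8) (column 8); (3,1)–(6,1) (column 1).
Same diagonal: (1,3)–(3,1) (|1−3| = |3−1| = 2).
Total attacking pairs: 3.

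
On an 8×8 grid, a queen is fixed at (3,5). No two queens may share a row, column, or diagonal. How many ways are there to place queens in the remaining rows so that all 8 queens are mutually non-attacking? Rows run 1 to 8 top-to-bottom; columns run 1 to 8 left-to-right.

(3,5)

Branch on row 1: col 1 → 1; col 2 → 1; col 4 → 6; col 6 → 3; col 8 → 1.
Sum: 1 + 1 + 6 + 3 + 1 = 12.

12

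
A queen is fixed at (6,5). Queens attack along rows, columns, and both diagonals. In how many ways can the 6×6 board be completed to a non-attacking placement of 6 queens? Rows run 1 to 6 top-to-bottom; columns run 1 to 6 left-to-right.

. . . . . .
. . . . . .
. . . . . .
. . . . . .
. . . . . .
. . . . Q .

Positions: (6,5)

Branch on row 1: col 1 → 0; col 2 → 1; col 3 → 0; col 4 → 0; col 6 → 0.
Sum: 0 + 1 + 0 + 0 + 0 = 1.

1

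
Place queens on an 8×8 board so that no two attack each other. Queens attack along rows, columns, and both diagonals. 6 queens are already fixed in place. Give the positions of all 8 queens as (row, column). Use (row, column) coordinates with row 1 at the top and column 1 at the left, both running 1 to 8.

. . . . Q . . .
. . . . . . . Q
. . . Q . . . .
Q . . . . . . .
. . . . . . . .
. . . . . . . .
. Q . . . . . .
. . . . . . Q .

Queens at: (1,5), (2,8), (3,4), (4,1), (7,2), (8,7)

(1,5) (2,8) (3,4) (4,1) (5,3) (6,6) (7,2) (8,7)

Row 5: attacked by (1,5)→{1,5}; (2,8)→{5,8}; (3,4)→{2,4,6}; (4,1)→{1,2}; (7,2)→{2,4}; (8,7)→{4,7}. Safe: 3. Place at column 3.
Row 6: attacked by (1,5)→{5}; (2,8)→{4,8}; (3,4)→{1,4,7}; (4,1)→{1,3}; (5,3)→{2,3,4}; (7,2)→{1,2,3}; (8,7)→{5,7}. Safe: 6. Place at column 6.
Columns [5, 8, 4, 1, 3, 6, 2, 7], r−c [-4, -6, -1, 3, 2, 0, 5, 1], r+c [6, 10, 7, 5, 8, 12, 9, 15] are all distinct, so no two queens attack.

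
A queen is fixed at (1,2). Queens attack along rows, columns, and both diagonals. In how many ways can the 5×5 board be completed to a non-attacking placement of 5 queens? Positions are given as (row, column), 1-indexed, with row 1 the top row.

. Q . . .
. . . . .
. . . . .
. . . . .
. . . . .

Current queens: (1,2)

2

Branch on row 2: col 4 → 1; col 5 → 1.
Sum: 1 + 1 = 2.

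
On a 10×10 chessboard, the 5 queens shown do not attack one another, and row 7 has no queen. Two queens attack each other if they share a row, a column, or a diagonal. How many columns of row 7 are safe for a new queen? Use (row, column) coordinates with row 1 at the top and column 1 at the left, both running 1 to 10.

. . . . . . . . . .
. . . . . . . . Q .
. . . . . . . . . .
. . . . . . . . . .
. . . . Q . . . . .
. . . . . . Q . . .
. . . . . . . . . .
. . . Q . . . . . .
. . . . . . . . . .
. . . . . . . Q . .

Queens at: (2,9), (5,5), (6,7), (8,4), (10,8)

(2,9) attacks row 7 at column 9 and diagonals 4.
(5,5) attacks row 7 at column 5 and diagonals 3, 7.
(6,7) attacks row 7 at column 7 and diagonals 6, 8.
(8,4) attacks row 7 at column 4 and diagonals 3, 5.
(10,8) attacks row 7 at column 8 and diagonals 5.
Attacked columns: {3, 4, 5, 6, 7, 8, 9}. Safe: {1, 2, 10}.

3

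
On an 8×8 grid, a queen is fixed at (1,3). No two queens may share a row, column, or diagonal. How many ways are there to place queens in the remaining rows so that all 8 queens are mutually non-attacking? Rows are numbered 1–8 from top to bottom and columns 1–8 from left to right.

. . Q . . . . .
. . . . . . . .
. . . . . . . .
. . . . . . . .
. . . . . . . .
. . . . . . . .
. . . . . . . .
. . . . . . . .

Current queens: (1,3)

16

Branch on row 2: col 1 → 1; col 5 → 4; col 6 → 8; col 7 → 2; col 8 → 1.
Sum: 1 + 4 + 8 + 2 + 1 = 16.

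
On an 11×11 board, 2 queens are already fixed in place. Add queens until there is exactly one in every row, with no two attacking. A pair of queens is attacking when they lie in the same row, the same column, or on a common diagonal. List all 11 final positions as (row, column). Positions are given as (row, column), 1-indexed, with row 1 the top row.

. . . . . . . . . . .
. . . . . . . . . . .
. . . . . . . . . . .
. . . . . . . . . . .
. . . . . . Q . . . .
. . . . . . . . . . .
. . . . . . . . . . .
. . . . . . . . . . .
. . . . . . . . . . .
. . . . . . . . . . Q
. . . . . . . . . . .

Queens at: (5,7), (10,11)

(1,8) (2,1) (3,3) (4,9) (5,7) (6,10) (7,4) (8,2) (9,5) (10,11) (11,6)

Row 1: attacked by (5,7)→{3,7,11}; (10,11)→{2,11}. Safe: 1, 4, 5, 6, 8, 9, 10. Place at column 8.
Row 2: attacked by (1,8)→{7,8,9}; (5,7)→{4,7,10}; (10,11)→{3,11}. Safe: 1, 2, 5, 6. Place at column 1.
Row 3: attacked by (1,8)→{6,8,10}; (2,1)→{1,2}; (5,7)→{5,7,9}; (10,11)→{4,11}. Safe: 3. Place at column 3.
Row 4: attacked by (1,8)→{5,8,11}; (2,1)→{1,3}; (3,3)→{2,3,4}; (5,7)→{6,7,8}; (10,11)→{5,11}. Safe: 9, 10. Place at column 9.
Row 6: attacked by (1,8)→{3,8}; (2,1)→{1,5}; (3,3)→{3,6}; (4,9)→{7,9,11}; (5,7)→{6,7,8}; (10,11)→{7,11}. Safe: 2, 4, 10. Place at column 10.
Row 7: attacked by (1,8)→{2,8}; (2,1)→{1,6}; (3,3)→{3,7}; (4,9)→{6,9}; (5,7)→{5,7,9}; (6,10)→{9,10,11}; (10,11)→{8,11}. Safe: 4. Place at column 4.
Row 8: attacked by (1,8)→{1,8}; (2,1)→{1,7}; (3,3)→{3,8}; (4,9)→{5,9}; (5,7)→{4,7,10}; (6,10)→{8,10}; (7,4)→{3,4,5}; (10,11)→{9,11}. Safe: 2, 6. Place at column 2.
Row 9: attacked by (1,8)→{8}; (2,1)→{1,8}; (3,3)→{3,9}; (4,9)→{4,9}; (5,7)→{3,7,11}; (6,10)→{7,10}; (7,4)→{2,4,6}; (8,2)→{1,2,3}; (10,11)→{10,11}. Safe: 5. Place at column 5.
Row 11: attacked by (1,8)→{8}; (2,1)→{1,10}; (3,3)→{3,11}; (4,9)→{2,9}; (5,7)→{1,7}; (6,10)→{5,10}; (7,4)→{4,8}; (8,2)→{2,5}; (9,5)→{3,5,7}; (10,11)→{10,11}. Safe: 6. Place at column 6.
Columns [8, 1, 3, 9, 7, 10, 4, 2, 5, 11, 6], r−c [-7, 1, 0, -5, -2, -4, 3, 6, 4, -1, 5], r+c [9, 3, 6, 13, 12, 16, 11, 10, 14, 21, 17] are all distinct, so no two queens attack.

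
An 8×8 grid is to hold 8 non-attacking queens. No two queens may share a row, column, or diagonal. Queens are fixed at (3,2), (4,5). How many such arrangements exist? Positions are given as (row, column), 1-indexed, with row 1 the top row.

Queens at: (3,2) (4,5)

Branch on row 1: col 1 → 0; col 3 → 1; col 6 → 0; col 7 → 1.
Sum: 0 + 1 + 0 + 1 = 2.

2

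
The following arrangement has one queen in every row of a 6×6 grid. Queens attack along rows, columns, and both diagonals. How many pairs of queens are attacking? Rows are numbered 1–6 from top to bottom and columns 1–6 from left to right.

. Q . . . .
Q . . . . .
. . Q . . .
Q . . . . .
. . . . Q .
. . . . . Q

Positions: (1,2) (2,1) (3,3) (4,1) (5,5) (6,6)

5

Same column: (2,1)–(4,1) (column 1).
Same diagonal: (1,2)–(2,1) (|1−2| = |2−1| = 1); (3,3)–(5,5) (|3−5| = |3−5| = 2); (3,3)–(6,6) (|3−6| = |3−6| = 3); (5,5)–(6,6) (|5−6| = |5−6| = 1).
Total attacking pairs: 5.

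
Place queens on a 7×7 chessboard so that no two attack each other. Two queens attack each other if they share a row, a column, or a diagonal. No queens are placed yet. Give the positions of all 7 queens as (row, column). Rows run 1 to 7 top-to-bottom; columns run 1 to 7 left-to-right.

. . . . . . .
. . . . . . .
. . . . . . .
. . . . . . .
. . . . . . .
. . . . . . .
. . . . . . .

(1,2) (2,5) (3,1) (4,4) (5,7) (6,3) (7,6)

Row 1: Safe: 1, 2, 3, 4, 5, 6, 7. Place at column 2.
Row 2: attacked by (1,2)→{1,2,3}. Safe: 4, 5, 6, 7. Place at column 5.
Row 3: attacked by (1,2)→{2,4}; (2,5)→{4,5,6}. Safe: 1, 3, 7. Place at column 1.
Row 4: attacked by (1,2)→{2,5}; (2,5)→{3,5,7}; (3,1)→{1,2}. Safe: 4, 6. Place at column 4.
Row 5: attacked by (1,2)→{2,6}; (2,5)→{2,5}; (3,1)→{1,3}; (4,4)→{3,4,5}. Safe: 7. Place at column 7.
Row 6: attacked by (1,2)→{2,7}; (2,5)→{1,5}; (3,1)→{1,4}; (4,4)→{2,4,6}; (5,7)→{6,7}. Safe: 3. Place at column 3.
Row 7: attacked by (1,2)→{2}; (2,5)→{5}; (3,1)→{1,5}; (4,4)→{1,4,7}; (5,7)→{5,7}; (6,3)→{2,3,4}. Safe: 6. Place at column 6.
Columns [2, 5, 1, 4, 7, 3, 6], r−c [-1, -3, 2, 0, -2, 3, 1], r+c [3, 7, 4, 8, 12, 9, 13] are all distinct, so no two queens attack.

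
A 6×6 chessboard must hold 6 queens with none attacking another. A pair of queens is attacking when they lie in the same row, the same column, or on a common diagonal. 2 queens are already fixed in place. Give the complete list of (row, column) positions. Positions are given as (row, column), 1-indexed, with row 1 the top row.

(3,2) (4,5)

Row 1: attacked by (3,2)→{2,4}; (4,5)→{2,5}. Safe: 1, 3, 6. Place at column 3.
Row 2: attacked by (1,3)→{2,3,4}; (3,2)→{1,2,3}; (4,5)→{3,5}. Safe: 6. Place at column 6.
Row 5: attacked by (1,3)→{3}; (2,6)→{3,6}; (3,2)→{2,4}; (4,5)→{4,5,6}. Safe: 1. Place at column 1.
Row 6: attacked by (1,3)→{3}; (2,6)→{2,6}; (3,2)→{2,5}; (4,5)→{3,5}; (5,1)→{1,2}. Safe: 4. Place at column 4.
Columns [3, 6, 2, 5, 1, 4], r−c [-2, -4, 1, -1, 4, 2], r+c [4, 8, 5, 9, 6, 10] are all distinct, so no two queens attack.

(1,3) (2,6) (3,2) (4,5) (5,1) (6,4)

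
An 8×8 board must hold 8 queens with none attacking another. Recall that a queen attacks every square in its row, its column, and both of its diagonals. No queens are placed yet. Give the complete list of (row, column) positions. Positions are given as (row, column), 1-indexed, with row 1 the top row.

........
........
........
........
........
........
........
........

Row 1: Safe: 1, 2, 3, 4, 5, 6, 7, 8. Place at column 7.
Row 2: attacked by (1,7)→{6,7,8}. Safe: 1, 2, 3, 4, 5. Place at column 4.
Row 3: attacked by (1,7)→{5,7}; (2,4)→{3,4,5}. Safe: 1, 2, 6, 8. Place at column 2.
Row 4: attacked by (1,7)→{4,7}; (2,4)→{2,4,6}; (3,2)→{1,2,3}. Safe: 5, 8. Place at column 8.
Row 5: attacked by (1,7)→{3,7}; (2,4)→{1,4,7}; (3,2)→{2,4}; (4,8)→{7,8}. Safe: 5, 6. Place at column 6.
Row 6: attacked by (1,7)→{2,7}; (2,4)→{4,8}; (3,2)→{2,5}; (4,8)→{6,8}; (5,6)→{5,6,7}. Safe: 1, 3. Place at column 1.
Row 7: attacked by (1,7)→{1,7}; (2,4)→{4}; (3,2)→{2,6}; (4,8)→{5,8}; (5,6)→{4,6,8}; (6,1)→{1,2}. Safe: 3. Place at column 3.
Row 8: attacked by (1,7)→{7}; (2,4)→{4}; (3,2)→{2,7}; (4,8)→{4,8}; (5,6)→{3,6}; (6,1)→{1,3}; (7,3)→{2,3,4}. Safe: 5. Place at column 5.
Columns [7, 4, 2, 8, 6, 1, 3, 5], r−c [-6, -2, 1, -4, -1, 5, 4, 3], r+c [8, 6, 5, 12, 11, 7, 10, 13] are all distinct, so no two queens attack.

(1,7) (2,4) (3,2) (4,8) (5,6) (6,1) (7,3) (8,5)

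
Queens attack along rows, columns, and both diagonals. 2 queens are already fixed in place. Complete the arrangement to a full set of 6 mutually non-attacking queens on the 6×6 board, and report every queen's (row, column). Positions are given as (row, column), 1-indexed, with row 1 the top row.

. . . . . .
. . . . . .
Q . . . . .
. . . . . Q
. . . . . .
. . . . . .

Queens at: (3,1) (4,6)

(1,5) (2,3) (3,1) (4,6) (5,4) (6,2)

Row 1: attacked by (3,1)→{1,3}; (4,6)→{3,6}. Safe: 2, 4, 5. Place at column 5.
Row 2: attacked by (1,5)→{4,5,6}; (3,1)→{1,2}; (4,6)→{4,6}. Safe: 3. Place at column 3.
Row 5: attacked by (1,5)→{1,5}; (2,3)→{3,6}; (3,1)→{1,3}; (4,6)→{5,6}. Safe: 2, 4. Place at column 4.
Row 6: attacked by (1,5)→{5}; (2,3)→{3}; (3,1)→{1,4}; (4,6)→{4,6}; (5,4)→{3,4,5}. Safe: 2. Place at column 2.
Columns [5, 3, 1, 6, 4, 2], r−c [-4, -1, 2, -2, 1, 4], r+c [6, 5, 4, 10, 9, 8] are all distinct, so no two queens attack.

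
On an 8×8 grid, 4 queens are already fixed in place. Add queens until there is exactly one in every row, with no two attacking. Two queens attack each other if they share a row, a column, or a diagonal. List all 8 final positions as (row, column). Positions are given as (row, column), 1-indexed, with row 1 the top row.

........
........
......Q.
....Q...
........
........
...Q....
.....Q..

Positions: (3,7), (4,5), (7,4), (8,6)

(1,3) (2,1) (3,7) (4,5) (5,8) (6,2) (7,4) (8,6)

Row 1: attacked by (3,7)→{5,7}; (4,5)→{2,5,8}; (7,4)→{4}; (8,6)→{6}. Safe: 1, 3. Place at column 3.
Row 2: attacked by (1,3)→{2,3,4}; (3,7)→{6,7,8}; (4,5)→{3,5,7}; (7,4)→{4}; (8,6)→{6}. Safe: 1. Place at column 1.
Row 5: attacked by (1,3)→{3,7}; (2,1)→{1,4}; (3,7)→{5,7}; (4,5)→{4,5,6}; (7,4)→{2,4,6}; (8,6)→{3,6}. Safe: 8. Place at column 8.
Row 6: attacked by (1,3)→{3,8}; (2,1)→{1,5}; (3,7)→{4,7}; (4,5)→{3,5,7}; (5,8)→{7,8}; (7,4)→{3,4,5}; (8,6)→{4,6,8}. Safe: 2. Place at column 2.
Columns [3, 1, 7, 5, 8, 2, 4, 6], r−c [-2, 1, -4, -1, -3, 4, 3, 2], r+c [4, 3, 10, 9, 13, 8, 11, 14] are all distinct, so no two queens attack.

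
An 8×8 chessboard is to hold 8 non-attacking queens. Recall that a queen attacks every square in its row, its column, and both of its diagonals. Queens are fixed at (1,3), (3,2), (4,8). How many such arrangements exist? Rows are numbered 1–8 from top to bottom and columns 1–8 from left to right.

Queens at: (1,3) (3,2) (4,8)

4

Branch on row 2: col 5 → 2; col 7 → 2.
Sum: 2 + 2 = 4.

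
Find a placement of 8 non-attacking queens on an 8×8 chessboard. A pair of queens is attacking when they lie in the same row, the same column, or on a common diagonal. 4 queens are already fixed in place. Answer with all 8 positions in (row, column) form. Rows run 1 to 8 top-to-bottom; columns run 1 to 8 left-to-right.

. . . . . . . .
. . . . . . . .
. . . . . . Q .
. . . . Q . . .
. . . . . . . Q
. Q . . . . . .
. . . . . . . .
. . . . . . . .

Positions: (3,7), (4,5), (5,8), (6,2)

Row 1: attacked by (3,7)→{5,7}; (4,5)→{2,5,8}; (5,8)→{4,8}; (6,2)→{2,7}. Safe: 1, 3, 6. Place at column 3.
Row 2: attacked by (1,3)→{2,3,4}; (3,7)→{6,7,8}; (4,5)→{3,5,7}; (5,8)→{5,8}; (6,2)→{2,6}. Safe: 1. Place at column 1.
Row 7: attacked by (1,3)→{3}; (2,1)→{1,6}; (3,7)→{3,7}; (4,5)→{2,5,8}; (5,8)→{6,8}; (6,2)→{1,2,3}. Safe: 4. Place at column 4.
Row 8: attacked by (1,3)→{3}; (2,1)→{1,7}; (3,7)→{2,7}; (4,5)→{1,5}; (5,8)→{5,8}; (6,2)→{2,4}; (7,4)→{3,4,5}. Safe: 6. Place at column 6.
Columns [3, 1, 7, 5, 8, 2, 4, 6], r−c [-2, 1, -4, -1, -3, 4, 3, 2], r+c [4, 3, 10, 9, 13, 8, 11, 14] are all distinct, so no two queens attack.

(1,3) (2,1) (3,7) (4,5) (5,8) (6,2) (7,4) (8,6)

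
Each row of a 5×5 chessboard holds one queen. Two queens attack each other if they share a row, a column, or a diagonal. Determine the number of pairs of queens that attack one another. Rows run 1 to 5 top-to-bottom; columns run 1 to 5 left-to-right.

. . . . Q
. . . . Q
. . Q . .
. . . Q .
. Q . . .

Same column: (1,5)–(2,5) (column 5).
Same diagonal: (1,5)–(3,3) (|1−3| = |5−3| = 2); (2,5)–(5,2) (|2−5| = |5−2| = 3); (3,3)–(4,4) (|3−4| = |3−4| = 1).
Total attacking pairs: 4.

4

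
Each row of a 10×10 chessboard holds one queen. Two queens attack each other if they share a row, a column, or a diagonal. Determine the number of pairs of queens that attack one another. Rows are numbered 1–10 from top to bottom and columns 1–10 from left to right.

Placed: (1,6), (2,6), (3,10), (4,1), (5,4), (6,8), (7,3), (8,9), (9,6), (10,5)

5

Same column: (1,6)–(2,6) (column 6); (1,6)–(9,6) (column 6); (2,6)–(9,6) (column 6).
Same diagonal: (4,1)–(9,6) (|4−9| = |1−6| = 5); (9,6)–(10,5) (|9−10| = |6−5| = 1).
Total attacking pairs: 5.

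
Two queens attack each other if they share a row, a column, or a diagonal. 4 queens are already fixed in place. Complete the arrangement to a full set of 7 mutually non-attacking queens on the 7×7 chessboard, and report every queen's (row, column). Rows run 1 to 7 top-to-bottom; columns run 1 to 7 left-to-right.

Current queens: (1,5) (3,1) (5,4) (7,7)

Row 2: attacked by (1,5)→{4,5,6}; (3,1)→{1,2}; (5,4)→{1,4,7}; (7,7)→{2,7}. Safe: 3. Place at column 3.
Row 4: attacked by (1,5)→{2,5}; (2,3)→{1,3,5}; (3,1)→{1,2}; (5,4)→{3,4,5}; (7,7)→{4,7}. Safe: 6. Place at column 6.
Row 6: attacked by (1,5)→{5}; (2,3)→{3,7}; (3,1)→{1,4}; (4,6)→{4,6}; (5,4)→{3,4,5}; (7,7)→{6,7}. Safe: 2. Place at column 2.
Columns [5, 3, 1, 6, 4, 2, 7], r−c [-4, -1, 2, -2, 1, 4, 0], r+c [6, 5, 4, 10, 9, 8, 14] are all distinct, so no two queens attack.

(1,5) (2,3) (3,1) (4,6) (5,4) (6,2) (7,7)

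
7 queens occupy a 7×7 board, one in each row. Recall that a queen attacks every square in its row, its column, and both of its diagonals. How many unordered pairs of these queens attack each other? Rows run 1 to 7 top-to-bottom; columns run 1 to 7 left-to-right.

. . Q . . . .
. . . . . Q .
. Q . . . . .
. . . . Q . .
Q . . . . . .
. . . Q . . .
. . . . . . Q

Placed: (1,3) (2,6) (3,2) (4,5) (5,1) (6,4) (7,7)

0

All columns are distinct and no two queens satisfy |Δrow| = |Δcol|, so no pair attacks.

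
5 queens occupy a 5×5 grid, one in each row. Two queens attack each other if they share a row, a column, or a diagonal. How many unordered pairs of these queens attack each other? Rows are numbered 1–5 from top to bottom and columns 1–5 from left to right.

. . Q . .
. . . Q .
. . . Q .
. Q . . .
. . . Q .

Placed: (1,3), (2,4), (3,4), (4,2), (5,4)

Same column: (2,4)–(3,4) (column 4); (2,4)–(5,4) (column 4); (3,4)–(5,4) (column 4).
Same diagonal: (1,3)–(2,4) (|1−2| = |3−4| = 1); (2,4)–(4,2) (|2−4| = |4−2| = 2).
Total attacking pairs: 5.

5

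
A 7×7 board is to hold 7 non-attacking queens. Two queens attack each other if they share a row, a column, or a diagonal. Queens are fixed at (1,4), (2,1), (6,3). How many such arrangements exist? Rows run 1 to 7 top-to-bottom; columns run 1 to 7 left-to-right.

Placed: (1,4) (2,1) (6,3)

1

Branch on row 3: col 5 → 1; col 7 → 0.
Sum: 1 + 0 = 1.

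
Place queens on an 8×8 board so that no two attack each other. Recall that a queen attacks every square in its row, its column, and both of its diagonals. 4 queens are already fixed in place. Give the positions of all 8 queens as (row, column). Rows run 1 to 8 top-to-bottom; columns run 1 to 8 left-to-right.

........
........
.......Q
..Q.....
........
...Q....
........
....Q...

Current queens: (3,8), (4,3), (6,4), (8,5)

Row 1: attacked by (3,8)→{6,8}; (4,3)→{3,6}; (6,4)→{4}; (8,5)→{5}. Safe: 1, 2, 7. Place at column 2.
Row 2: attacked by (1,2)→{1,2,3}; (3,8)→{7,8}; (4,3)→{1,3,5}; (6,4)→{4,8}; (8,5)→{5}. Safe: 6. Place at column 6.
Row 5: attacked by (1,2)→{2,6}; (2,6)→{3,6}; (3,8)→{6,8}; (4,3)→{2,3,4}; (6,4)→{3,4,5}; (8,5)→{2,5,8}. Safe: 1, 7. Place at column 1.
Row 7: attacked by (1,2)→{2,8}; (2,6)→{1,6}; (3,8)→{4,8}; (4,3)→{3,6}; (5,1)→{1,3}; (6,4)→{3,4,5}; (8,5)→{4,5,6}. Safe: 7. Place at column 7.
Columns [2, 6, 8, 3, 1, 4, 7, 5], r−c [-1, -4, -5, 1, 4, 2, 0, 3], r+c [3, 8, 11, 7, 6, 10, 14, 13] are all distinct, so no two queens attack.

(1,2) (2,6) (3,8) (4,3) (5,1) (6,4) (7,7) (8,5)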